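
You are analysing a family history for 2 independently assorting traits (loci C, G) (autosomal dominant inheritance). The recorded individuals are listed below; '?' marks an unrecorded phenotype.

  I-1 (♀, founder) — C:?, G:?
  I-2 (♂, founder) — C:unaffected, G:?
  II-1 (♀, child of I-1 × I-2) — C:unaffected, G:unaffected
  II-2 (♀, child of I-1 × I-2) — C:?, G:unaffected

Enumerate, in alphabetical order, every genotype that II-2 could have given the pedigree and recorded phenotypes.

II-2 ∈ {Cc gg, cc gg}

C/I-1 ? ·: cc|Cc
C/I-2 un ·: cc
C/II-1 un I-1×I-2: cc
C/II-2 ? I-1×I-2: cc|Cc
⇒ C over [I-1,I-2,II-1,II-2]: 3 consistent
G/I-1 ? ·: gg|Gg
G/I-2 ? ·: gg|Gg
G/II-1 un I-1×I-2: gg
G/II-2 un I-1×I-2: gg
⇒ G over [I-1,I-2,II-1,II-2]: 4 consistent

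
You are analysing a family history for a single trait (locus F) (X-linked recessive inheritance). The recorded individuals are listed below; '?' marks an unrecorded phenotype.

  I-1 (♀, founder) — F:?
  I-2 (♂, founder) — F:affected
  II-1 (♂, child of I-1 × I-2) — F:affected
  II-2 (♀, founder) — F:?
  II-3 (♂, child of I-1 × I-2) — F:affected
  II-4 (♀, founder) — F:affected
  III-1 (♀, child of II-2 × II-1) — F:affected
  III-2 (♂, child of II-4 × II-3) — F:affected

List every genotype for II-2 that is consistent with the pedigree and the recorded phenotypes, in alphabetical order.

F/I-1 ? ·: X^FX^f|X^fX^f
F/I-2 aff ·: X^fY
F/II-1 aff I-1×I-2: X^fY
F/II-2 ? ·: X^FX^f|X^fX^f
F/II-3 aff I-1×I-2: X^fY
F/II-4 aff ·: X^fX^f
F/III-1 aff II-2×II-1: X^fX^f
F/III-2 aff II-4×II-3: X^fY
⇒ F over [I-1,I-2,II-1,II-2,II-3,II-4,III-1,III-2]: 4 consistent

II-2 ∈ {X^FX^f, X^fX^f}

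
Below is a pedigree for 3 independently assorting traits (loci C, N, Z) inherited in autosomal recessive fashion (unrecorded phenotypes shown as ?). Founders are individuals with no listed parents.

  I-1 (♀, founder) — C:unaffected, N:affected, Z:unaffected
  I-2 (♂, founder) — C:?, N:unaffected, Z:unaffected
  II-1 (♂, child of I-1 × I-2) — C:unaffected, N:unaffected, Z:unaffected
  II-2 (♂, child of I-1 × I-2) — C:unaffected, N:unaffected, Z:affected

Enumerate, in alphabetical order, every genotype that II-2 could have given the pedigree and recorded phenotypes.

C/I-1 un ·: CC|Cc
C/I-2 ? ·: CC|Cc|cc
C/II-1 un I-1×I-2: CC|Cc
C/II-2 un I-1×I-2: CC|Cc
⇒ C over [I-1,I-2,II-1,II-2]: 15 consistent
N/I-1 aff ·: nn
N/I-2 un ·: NN|Nn
N/II-1 un I-1×I-2: Nn
N/II-2 un I-1×I-2: Nn
⇒ N over [I-1,I-2,II-1,II-2]: 2 consistent
Z/I-1 un ·: Zz
Z/I-2 un ·: Zz
Z/II-1 un I-1×I-2: ZZ|Zz
Z/II-2 aff I-1×I-2: zz
⇒ Z over [I-1,I-2,II-1,II-2]: 2 consistent

II-2 ∈ {CC Nn zz, Cc Nn zz}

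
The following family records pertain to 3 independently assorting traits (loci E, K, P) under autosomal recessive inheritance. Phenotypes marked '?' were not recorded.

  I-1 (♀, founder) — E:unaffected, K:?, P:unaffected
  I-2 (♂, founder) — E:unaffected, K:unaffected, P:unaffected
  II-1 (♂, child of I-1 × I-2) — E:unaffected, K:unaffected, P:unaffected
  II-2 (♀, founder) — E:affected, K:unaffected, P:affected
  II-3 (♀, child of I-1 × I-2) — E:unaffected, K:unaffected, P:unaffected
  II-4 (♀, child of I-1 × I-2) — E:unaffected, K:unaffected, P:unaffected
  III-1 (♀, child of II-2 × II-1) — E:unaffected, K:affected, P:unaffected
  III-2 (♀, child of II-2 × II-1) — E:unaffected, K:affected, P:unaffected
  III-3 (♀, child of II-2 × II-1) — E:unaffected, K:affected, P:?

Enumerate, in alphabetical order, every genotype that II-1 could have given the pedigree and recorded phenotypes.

E/I-1 un ·: EE|Ee
E/I-2 un ·: EE|Ee
E/II-1 un I-1×I-2: EE|Ee
E/II-2 aff ·: ee
E/II-3 un I-1×I-2: EE|Ee
E/II-4 un I-1×I-2: EE|Ee
E/III-1 un II-2×II-1: Ee
E/III-2 un II-2×II-1: Ee
E/III-3 un II-2×II-1: Ee
⇒ E over [I-1,I-2,II-1,II-2,II-3,II-4,III-1,III-2,III-3]: 25 consistent
K/I-1 ? ·: KK|Kk|kk
K/I-2 un ·: KK|Kk
K/II-1 un I-1×I-2: Kk
K/II-2 un ·: Kk
K/II-3 un I-1×I-2: KK|Kk
K/II-4 un I-1×I-2: KK|Kk
K/III-1 aff II-2×II-1: kk
K/III-2 aff II-2×II-1: kk
K/III-3 aff II-2×II-1: kk
⇒ K over [I-1,I-2,II-1,II-2,II-3,II-4,III-1,III-2,III-3]: 14 consistent
P/I-1 un ·: PP|Pp
P/I-2 un ·: PP|Pp
P/II-1 un I-1×I-2: PP|Pp
P/II-2 aff ·: pp
P/II-3 un I-1×I-2: PP|Pp
P/II-4 un I-1×I-2: PP|Pp
P/III-1 un II-2×II-1: Pp
P/III-2 un II-2×II-1: Pp
P/III-3 ? II-2×II-1: Pp|pp
⇒ P over [I-1,I-2,II-1,II-2,II-3,II-4,III-1,III-2,III-3]: 37 consistent

II-1 ∈ {EE Kk PP, EE Kk Pp, Ee Kk PP, Ee Kk Pp}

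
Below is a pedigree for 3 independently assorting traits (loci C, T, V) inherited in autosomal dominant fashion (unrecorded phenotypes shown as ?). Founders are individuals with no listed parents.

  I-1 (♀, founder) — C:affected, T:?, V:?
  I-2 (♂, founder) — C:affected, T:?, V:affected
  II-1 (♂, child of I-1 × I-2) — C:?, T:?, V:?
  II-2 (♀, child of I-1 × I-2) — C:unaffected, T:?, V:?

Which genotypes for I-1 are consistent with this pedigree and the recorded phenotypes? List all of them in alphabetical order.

C/I-1 aff ·: Cc
C/I-2 aff ·: Cc
C/II-1 ? I-1×I-2: cc|Cc|CC
C/II-2 un I-1×I-2: cc
⇒ C over [I-1,I-2,II-1,II-2]: 3 consistent
T/I-1 ? ·: tt|Tt|TT
T/I-2 ? ·: tt|Tt|TT
T/II-1 ? I-1×I-2: tt|Tt|TT
T/II-2 ? I-1×I-2: tt|Tt|TT
⇒ T over [I-1,I-2,II-1,II-2]: 29 consistent
V/I-1 ? ·: vv|Vv|VV
V/I-2 aff ·: Vv|VV
V/II-1 ? I-1×I-2: vv|Vv|VV
V/II-2 ? I-1×I-2: vv|Vv|VV
⇒ V over [I-1,I-2,II-1,II-2]: 23 consistent

I-1 ∈ {Cc TT VV, Cc TT Vv, Cc TT vv, Cc Tt VV, Cc Tt Vv, Cc Tt vv, Cc tt VV, Cc tt Vv, Cc tt vv}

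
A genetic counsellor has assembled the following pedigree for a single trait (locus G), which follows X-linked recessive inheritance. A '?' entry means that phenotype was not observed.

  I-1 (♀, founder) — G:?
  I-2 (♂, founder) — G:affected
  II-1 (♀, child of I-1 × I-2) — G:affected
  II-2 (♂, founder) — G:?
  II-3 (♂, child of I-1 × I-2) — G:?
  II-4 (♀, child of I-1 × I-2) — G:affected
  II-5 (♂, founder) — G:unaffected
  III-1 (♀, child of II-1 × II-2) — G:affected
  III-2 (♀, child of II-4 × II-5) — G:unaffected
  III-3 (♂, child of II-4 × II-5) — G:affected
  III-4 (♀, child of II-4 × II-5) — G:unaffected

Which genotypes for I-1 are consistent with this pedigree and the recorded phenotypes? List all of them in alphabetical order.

I-1 ∈ {X^GX^g, X^gX^g}

G/I-1 ? ·: X^GX^g|X^gX^g
G/I-2 aff ·: X^gY
G/II-1 aff I-1×I-2: X^gX^g
G/II-2 ? ·: X^gY
G/II-3 ? I-1×I-2: X^GY|X^gY
G/II-4 aff I-1×I-2: X^gX^g
G/II-5 un ·: X^GY
G/III-1 aff II-1×II-2: X^gX^g
G/III-2 un II-4×II-5: X^GX^g
G/III-3 aff II-4×II-5: X^gY
G/III-4 un II-4×II-5: X^GX^g
⇒ G over [I-1,I-2,II-1,II-2,II-3,II-4,II-5,III-1,III-2,III-3,III-4]: 3 consistent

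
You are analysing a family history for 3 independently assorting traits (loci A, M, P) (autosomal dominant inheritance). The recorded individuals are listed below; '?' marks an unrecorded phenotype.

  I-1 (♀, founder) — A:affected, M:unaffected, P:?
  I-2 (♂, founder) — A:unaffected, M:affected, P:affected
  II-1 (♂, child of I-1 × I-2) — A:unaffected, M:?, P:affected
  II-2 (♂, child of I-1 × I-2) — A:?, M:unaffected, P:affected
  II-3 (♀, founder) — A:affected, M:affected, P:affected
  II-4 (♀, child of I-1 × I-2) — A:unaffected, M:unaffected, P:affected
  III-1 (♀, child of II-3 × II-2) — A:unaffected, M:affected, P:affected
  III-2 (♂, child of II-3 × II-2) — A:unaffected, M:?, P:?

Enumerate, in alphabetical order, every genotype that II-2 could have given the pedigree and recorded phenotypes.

II-2 ∈ {Aa mm PP, Aa mm Pp, aa mm PP, aa mm Pp}

A/I-1 aff ·: Aa
A/I-2 un ·: aa
A/II-1 un I-1×I-2: aa
A/II-2 ? I-1×I-2: aa|Aa
A/II-3 aff ·: Aa
A/II-4 un I-1×I-2: aa
A/III-1 un II-3×II-2: aa
A/III-2 un II-3×II-2: aa
⇒ A over [I-1,I-2,II-1,II-2,II-3,II-4,III-1,III-2]: 2 consistent
M/I-1 un ·: mm
M/I-2 aff ·: Mm
M/II-1 ? I-1×I-2: mm|Mm
M/II-2 un I-1×I-2: mm
M/II-3 aff ·: Mm|MM
M/II-4 un I-1×I-2: mm
M/III-1 aff II-3×II-2: Mm
M/III-2 ? II-3×II-2: mm|Mm
⇒ M over [I-1,I-2,II-1,II-2,II-3,II-4,III-1,III-2]: 6 consistent
P/I-1 ? ·: pp|Pp|PP
P/I-2 aff ·: Pp|PP
P/II-1 aff I-1×I-2: Pp|PP
P/II-2 aff I-1×I-2: Pp|PP
P/II-3 aff ·: Pp|PP
P/II-4 aff I-1×I-2: Pp|PP
P/III-1 aff II-3×II-2: Pp|PP
P/III-2 ? II-3×II-2: pp|Pp|PP
⇒ P over [I-1,I-2,II-1,II-2,II-3,II-4,III-1,III-2]: 205 consistent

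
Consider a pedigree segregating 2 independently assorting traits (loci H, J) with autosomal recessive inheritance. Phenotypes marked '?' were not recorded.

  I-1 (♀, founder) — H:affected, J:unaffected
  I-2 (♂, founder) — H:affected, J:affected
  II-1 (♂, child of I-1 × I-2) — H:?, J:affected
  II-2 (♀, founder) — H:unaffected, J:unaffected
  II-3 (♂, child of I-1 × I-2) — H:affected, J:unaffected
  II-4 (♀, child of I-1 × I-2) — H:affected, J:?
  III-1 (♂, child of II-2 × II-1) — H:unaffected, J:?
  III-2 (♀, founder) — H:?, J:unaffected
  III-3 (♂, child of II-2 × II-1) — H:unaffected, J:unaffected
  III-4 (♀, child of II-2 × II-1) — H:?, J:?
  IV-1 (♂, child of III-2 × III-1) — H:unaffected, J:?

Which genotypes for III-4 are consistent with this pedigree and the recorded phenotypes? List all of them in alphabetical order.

H/I-1 aff ·: hh
H/I-2 aff ·: hh
H/II-1 ? I-1×I-2: hh
H/II-2 un ·: HH|Hh
H/II-3 aff I-1×I-2: hh
H/II-4 aff I-1×I-2: hh
H/III-1 un II-2×II-1: Hh
H/III-2 ? ·: HH|Hh|hh
H/III-3 un II-2×II-1: Hh
H/III-4 ? II-2×II-1: Hh|hh
H/IV-1 un III-2×III-1: HH|Hh
⇒ H over [I-1,I-2,II-1,II-2,II-3,II-4,III-1,III-2,III-3,III-4,IV-1]: 15 consistent
J/I-1 un ·: Jj
J/I-2 aff ·: jj
J/II-1 aff I-1×I-2: jj
J/II-2 un ·: JJ|Jj
J/II-3 un I-1×I-2: Jj
J/II-4 ? I-1×I-2: Jj|jj
J/III-1 ? II-2×II-1: Jj|jj
J/III-2 un ·: JJ|Jj
J/III-3 un II-2×II-1: Jj
J/III-4 ? II-2×II-1: Jj|jj
J/IV-1 ? III-2×III-1: JJ|Jj|jj
⇒ J over [I-1,I-2,II-1,II-2,II-3,II-4,III-1,III-2,III-3,III-4,IV-1]: 42 consistent

III-4 ∈ {Hh Jj, Hh jj, hh Jj, hh jj}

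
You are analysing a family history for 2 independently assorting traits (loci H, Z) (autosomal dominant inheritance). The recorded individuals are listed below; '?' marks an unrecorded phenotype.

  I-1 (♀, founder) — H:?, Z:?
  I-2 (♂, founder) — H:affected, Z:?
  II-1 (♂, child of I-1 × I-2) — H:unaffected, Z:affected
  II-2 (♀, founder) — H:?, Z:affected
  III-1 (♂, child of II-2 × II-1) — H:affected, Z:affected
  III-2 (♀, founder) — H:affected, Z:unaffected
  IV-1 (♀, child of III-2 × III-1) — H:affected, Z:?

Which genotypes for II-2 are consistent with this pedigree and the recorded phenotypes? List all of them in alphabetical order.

II-2 ∈ {HH ZZ, HH Zz, Hh ZZ, Hh Zz}

H/I-1 ? ·: hh|Hh
H/I-2 aff ·: Hh
H/II-1 un I-1×I-2: hh
H/II-2 ? ·: Hh|HH
H/III-1 aff II-2×II-1: Hh
H/III-2 aff ·: Hh|HH
H/IV-1 aff III-2×III-1: Hh|HH
⇒ H over [I-1,I-2,II-1,II-2,III-1,III-2,IV-1]: 16 consistent
Z/I-1 ? ·: zz|Zz|ZZ
Z/I-2 ? ·: zz|Zz|ZZ
Z/II-1 aff I-1×I-2: Zz|ZZ
Z/II-2 aff ·: Zz|ZZ
Z/III-1 aff II-2×II-1: Zz|ZZ
Z/III-2 un ·: zz
Z/IV-1 ? III-2×III-1: zz|Zz
⇒ Z over [I-1,I-2,II-1,II-2,III-1,III-2,IV-1]: 58 consistent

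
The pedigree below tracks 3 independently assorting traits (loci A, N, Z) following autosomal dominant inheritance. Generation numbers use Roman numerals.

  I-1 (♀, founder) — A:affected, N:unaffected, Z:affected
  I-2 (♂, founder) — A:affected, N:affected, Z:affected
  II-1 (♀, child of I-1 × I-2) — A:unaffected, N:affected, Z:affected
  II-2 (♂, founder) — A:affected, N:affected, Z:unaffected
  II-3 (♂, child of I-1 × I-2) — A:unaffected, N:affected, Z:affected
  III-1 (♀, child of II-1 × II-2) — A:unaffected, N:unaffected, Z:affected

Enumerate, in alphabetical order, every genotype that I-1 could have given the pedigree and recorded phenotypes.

A/I-1 aff ·: Aa
A/I-2 aff ·: Aa
A/II-1 un I-1×I-2: aa
A/II-2 aff ·: Aa
A/II-3 un I-1×I-2: aa
A/III-1 un II-1×II-2: aa
⇒ A over [I-1,I-2,II-1,II-2,II-3,III-1]: 1 consistent
N/I-1 un ·: nn
N/I-2 aff ·: Nn|NN
N/II-1 aff I-1×I-2: Nn
N/II-2 aff ·: Nn
N/II-3 aff I-1×I-2: Nn
N/III-1 un II-1×II-2: nn
⇒ N over [I-1,I-2,II-1,II-2,II-3,III-1]: 2 consistent
Z/I-1 aff ·: Zz|ZZ
Z/I-2 aff ·: Zz|ZZ
Z/II-1 aff I-1×I-2: Zz|ZZ
Z/II-2 un ·: zz
Z/II-3 aff I-1×I-2: Zz|ZZ
Z/III-1 aff II-1×II-2: Zz
⇒ Z over [I-1,I-2,II-1,II-2,II-3,III-1]: 13 consistent

I-1 ∈ {Aa nn ZZ, Aa nn Zz}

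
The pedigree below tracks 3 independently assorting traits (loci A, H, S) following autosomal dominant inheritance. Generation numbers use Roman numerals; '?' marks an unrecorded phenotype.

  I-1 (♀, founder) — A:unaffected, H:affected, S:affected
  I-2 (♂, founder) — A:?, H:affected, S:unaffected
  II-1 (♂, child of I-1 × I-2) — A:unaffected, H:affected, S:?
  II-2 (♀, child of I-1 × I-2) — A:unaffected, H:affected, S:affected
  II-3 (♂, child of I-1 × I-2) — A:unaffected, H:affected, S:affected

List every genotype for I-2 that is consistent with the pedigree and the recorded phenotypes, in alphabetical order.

A/I-1 un ·: aa
A/I-2 ? ·: aa|Aa
A/II-1 un I-1×I-2: aa
A/II-2 un I-1×I-2: aa
A/II-3 un I-1×I-2: aa
⇒ A over [I-1,I-2,II-1,II-2,II-3]: 2 consistent
H/I-1 aff ·: Hh|HH
H/I-2 aff ·: Hh|HH
H/II-1 aff I-1×I-2: Hh|HH
H/II-2 aff I-1×I-2: Hh|HH
H/II-3 aff I-1×I-2: Hh|HH
⇒ H over [I-1,I-2,II-1,II-2,II-3]: 25 consistent
S/I-1 aff ·: Ss|SS
S/I-2 un ·: ss
S/II-1 ? I-1×I-2: ss|Ss
S/II-2 aff I-1×I-2: Ss
S/II-3 aff I-1×I-2: Ss
⇒ S over [I-1,I-2,II-1,II-2,II-3]: 3 consistent

I-2 ∈ {Aa HH ss, Aa Hh ss, aa HH ss, aa Hh ss}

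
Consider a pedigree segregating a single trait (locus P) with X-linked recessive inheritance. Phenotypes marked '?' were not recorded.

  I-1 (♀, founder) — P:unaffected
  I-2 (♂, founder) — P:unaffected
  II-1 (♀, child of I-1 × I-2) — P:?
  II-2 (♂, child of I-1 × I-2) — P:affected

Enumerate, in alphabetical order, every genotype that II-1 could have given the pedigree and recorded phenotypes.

II-1 ∈ {X^PX^P, X^PX^p}

P/I-1 un ·: X^PX^p
P/I-2 un ·: X^PY
P/II-1 ? I-1×I-2: X^PX^P|X^PX^p
P/II-2 aff I-1×I-2: X^pY
⇒ P over [I-1,I-2,II-1,II-2]: 2 consistent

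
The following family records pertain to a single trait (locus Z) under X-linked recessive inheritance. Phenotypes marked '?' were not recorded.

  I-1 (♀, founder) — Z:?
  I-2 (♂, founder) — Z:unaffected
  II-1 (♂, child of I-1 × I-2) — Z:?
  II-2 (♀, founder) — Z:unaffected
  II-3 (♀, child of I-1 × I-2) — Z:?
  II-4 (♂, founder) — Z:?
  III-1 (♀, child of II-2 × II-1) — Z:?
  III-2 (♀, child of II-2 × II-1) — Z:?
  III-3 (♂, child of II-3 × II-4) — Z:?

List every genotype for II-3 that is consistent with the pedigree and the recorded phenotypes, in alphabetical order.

Z/I-1 ? ·: X^ZX^Z|X^ZX^z|X^zX^z
Z/I-2 un ·: X^ZY
Z/II-1 ? I-1×I-2: X^ZY|X^zY
Z/II-2 un ·: X^ZX^Z|X^ZX^z
Z/II-3 ? I-1×I-2: X^ZX^Z|X^ZX^z
Z/II-4 ? ·: X^ZY|X^zY
Z/III-1 ? II-2×II-1: X^ZX^Z|X^ZX^z|X^zX^z
Z/III-2 ? II-2×II-1: X^ZX^Z|X^ZX^z|X^zX^z
Z/III-3 ? II-3×II-4: X^ZY|X^zY
⇒ Z over [I-1,I-2,II-1,II-2,II-3,II-4,III-1,III-2,III-3]: 90 consistent

II-3 ∈ {X^ZX^Z, X^ZX^z}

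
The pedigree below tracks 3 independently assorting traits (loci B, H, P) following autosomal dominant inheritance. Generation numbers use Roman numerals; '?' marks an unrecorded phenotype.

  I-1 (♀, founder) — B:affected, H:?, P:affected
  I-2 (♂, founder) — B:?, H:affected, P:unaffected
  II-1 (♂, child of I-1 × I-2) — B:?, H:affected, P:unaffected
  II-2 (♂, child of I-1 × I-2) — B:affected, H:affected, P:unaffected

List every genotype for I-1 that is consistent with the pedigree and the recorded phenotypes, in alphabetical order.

B/I-1 aff ·: Bb|BB
B/I-2 ? ·: bb|Bb|BB
B/II-1 ? I-1×I-2: bb|Bb|BB
B/II-2 aff I-1×I-2: Bb|BB
⇒ B over [I-1,I-2,II-1,II-2]: 18 consistent
H/I-1 ? ·: hh|Hh|HH
H/I-2 aff ·: Hh|HH
H/II-1 aff I-1×I-2: Hh|HH
H/II-2 aff I-1×I-2: Hh|HH
⇒ H over [I-1,I-2,II-1,II-2]: 15 consistent
P/I-1 aff ·: Pp
P/I-2 un ·: pp
P/II-1 un I-1×I-2: pp
P/II-2 un I-1×I-2: pp
⇒ P over [I-1,I-2,II-1,II-2]: 1 consistent

I-1 ∈ {BB HH Pp, BB Hh Pp, BB hh Pp, Bb HH Pp, Bb Hh Pp, Bb hh Pp}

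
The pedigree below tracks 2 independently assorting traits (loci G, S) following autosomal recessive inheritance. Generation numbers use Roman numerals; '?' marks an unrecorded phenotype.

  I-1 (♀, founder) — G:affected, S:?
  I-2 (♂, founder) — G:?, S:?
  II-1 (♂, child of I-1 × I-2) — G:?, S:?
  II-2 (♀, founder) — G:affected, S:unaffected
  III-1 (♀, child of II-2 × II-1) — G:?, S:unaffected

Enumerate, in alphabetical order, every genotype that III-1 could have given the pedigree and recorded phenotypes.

III-1 ∈ {Gg SS, Gg Ss, gg SS, gg Ss}

G/I-1 aff ·: gg
G/I-2 ? ·: GG|Gg|gg
G/II-1 ? I-1×I-2: Gg|gg
G/II-2 aff ·: gg
G/III-1 ? II-2×II-1: Gg|gg
⇒ G over [I-1,I-2,II-1,II-2,III-1]: 6 consistent
S/I-1 ? ·: SS|Ss|ss
S/I-2 ? ·: SS|Ss|ss
S/II-1 ? I-1×I-2: SS|Ss|ss
S/II-2 un ·: SS|Ss
S/III-1 un II-2×II-1: SS|Ss
⇒ S over [I-1,I-2,II-1,II-2,III-1]: 48 consistent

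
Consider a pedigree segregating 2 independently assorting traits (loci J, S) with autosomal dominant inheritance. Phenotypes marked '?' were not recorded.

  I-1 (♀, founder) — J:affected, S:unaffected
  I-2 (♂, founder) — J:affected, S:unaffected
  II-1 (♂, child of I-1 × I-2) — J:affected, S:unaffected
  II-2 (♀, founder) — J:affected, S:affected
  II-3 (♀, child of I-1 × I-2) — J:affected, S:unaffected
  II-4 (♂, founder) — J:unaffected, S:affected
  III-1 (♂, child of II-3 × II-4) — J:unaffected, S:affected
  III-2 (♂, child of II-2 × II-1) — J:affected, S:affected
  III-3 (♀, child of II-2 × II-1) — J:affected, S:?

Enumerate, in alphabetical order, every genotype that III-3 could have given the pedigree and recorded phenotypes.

J/I-1 aff ·: Jj|JJ
J/I-2 aff ·: Jj|JJ
J/II-1 aff I-1×I-2: Jj|JJ
J/II-2 aff ·: Jj|JJ
J/II-3 aff I-1×I-2: Jj
J/II-4 un ·: jj
J/III-1 un II-3×II-4: jj
J/III-2 aff II-2×II-1: Jj|JJ
J/III-3 aff II-2×II-1: Jj|JJ
⇒ J over [I-1,I-2,II-1,II-2,II-3,II-4,III-1,III-2,III-3]: 39 consistent
S/I-1 un ·: ss
S/I-2 un ·: ss
S/II-1 un I-1×I-2: ss
S/II-2 aff ·: Ss|SS
S/II-3 un I-1×I-2: ss
S/II-4 aff ·: Ss|SS
S/III-1 aff II-3×II-4: Ss
S/III-2 aff II-2×II-1: Ss
S/III-3 ? II-2×II-1: ss|Ss
⇒ S over [I-1,I-2,II-1,II-2,II-3,II-4,III-1,III-2,III-3]: 6 consistent

III-3 ∈ {JJ Ss, JJ ss, Jj Ss, Jj ss}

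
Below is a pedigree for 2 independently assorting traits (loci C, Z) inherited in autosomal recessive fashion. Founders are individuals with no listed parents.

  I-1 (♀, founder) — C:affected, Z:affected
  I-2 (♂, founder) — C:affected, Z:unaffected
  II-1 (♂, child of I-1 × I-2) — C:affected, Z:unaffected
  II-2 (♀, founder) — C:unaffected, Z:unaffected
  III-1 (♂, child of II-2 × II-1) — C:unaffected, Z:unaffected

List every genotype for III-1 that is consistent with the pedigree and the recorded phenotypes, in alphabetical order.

III-1 ∈ {Cc ZZ, Cc Zz}

C/I-1 aff ·: cc
C/I-2 aff ·: cc
C/II-1 aff I-1×I-2: cc
C/II-2 un ·: CC|Cc
C/III-1 un II-2×II-1: Cc
⇒ C over [I-1,I-2,II-1,II-2,III-1]: 2 consistent
Z/I-1 aff ·: zz
Z/I-2 un ·: ZZ|Zz
Z/II-1 un I-1×I-2: Zz
Z/II-2 un ·: ZZ|Zz
Z/III-1 un II-2×II-1: ZZ|Zz
⇒ Z over [I-1,I-2,II-1,II-2,III-1]: 8 consistent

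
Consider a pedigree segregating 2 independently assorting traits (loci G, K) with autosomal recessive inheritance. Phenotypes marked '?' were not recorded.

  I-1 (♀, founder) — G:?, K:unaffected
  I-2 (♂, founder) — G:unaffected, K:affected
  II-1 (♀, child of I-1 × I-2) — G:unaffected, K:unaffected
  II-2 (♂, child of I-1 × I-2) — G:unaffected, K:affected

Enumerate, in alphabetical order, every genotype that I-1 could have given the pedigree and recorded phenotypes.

G/I-1 ? ·: GG|Gg|gg
G/I-2 un ·: GG|Gg
G/II-1 un I-1×I-2: GG|Gg
G/II-2 un I-1×I-2: GG|Gg
⇒ G over [I-1,I-2,II-1,II-2]: 15 consistent
K/I-1 un ·: Kk
K/I-2 aff ·: kk
K/II-1 un I-1×I-2: Kk
K/II-2 aff I-1×I-2: kk
⇒ K over [I-1,I-2,II-1,II-2]: 1 consistent

I-1 ∈ {GG Kk, Gg Kk, gg Kk}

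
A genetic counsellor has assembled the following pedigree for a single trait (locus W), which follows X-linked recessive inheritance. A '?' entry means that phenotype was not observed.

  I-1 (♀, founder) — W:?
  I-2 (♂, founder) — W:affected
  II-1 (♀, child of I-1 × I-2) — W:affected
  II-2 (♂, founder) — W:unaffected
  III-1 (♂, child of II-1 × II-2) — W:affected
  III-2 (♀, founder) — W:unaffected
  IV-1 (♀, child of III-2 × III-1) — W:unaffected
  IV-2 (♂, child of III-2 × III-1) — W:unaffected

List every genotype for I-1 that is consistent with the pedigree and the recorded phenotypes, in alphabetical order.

W/I-1 ? ·: X^WX^w|X^wX^w
W/I-2 aff ·: X^wY
W/II-1 aff I-1×I-2: X^wX^w
W/II-2 un ·: X^WY
W/III-1 aff II-1×II-2: X^wY
W/III-2 un ·: X^WX^W|X^WX^w
W/IV-1 un III-2×III-1: X^WX^w
W/IV-2 un III-2×III-1: X^WY
⇒ W over [I-1,I-2,II-1,II-2,III-1,III-2,IV-1,IV-2]: 4 consistent

I-1 ∈ {X^WX^w, X^wX^w}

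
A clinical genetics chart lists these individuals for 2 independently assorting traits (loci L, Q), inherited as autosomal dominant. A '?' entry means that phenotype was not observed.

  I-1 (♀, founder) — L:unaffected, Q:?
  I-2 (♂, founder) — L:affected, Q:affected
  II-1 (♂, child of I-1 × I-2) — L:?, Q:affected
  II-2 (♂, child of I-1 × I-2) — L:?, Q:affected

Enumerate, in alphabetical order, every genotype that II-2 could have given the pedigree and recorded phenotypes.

II-2 ∈ {Ll QQ, Ll Qq, ll QQ, ll Qq}

L/I-1 un ·: ll
L/I-2 aff ·: Ll|LL
L/II-1 ? I-1×I-2: ll|Ll
L/II-2 ? I-1×I-2: ll|Ll
⇒ L over [I-1,I-2,II-1,II-2]: 5 consistent
Q/I-1 ? ·: qq|Qq|QQ
Q/I-2 aff ·: Qq|QQ
Q/II-1 aff I-1×I-2: Qq|QQ
Q/II-2 aff I-1×I-2: Qq|QQ
⇒ Q over [I-1,I-2,II-1,II-2]: 15 consistent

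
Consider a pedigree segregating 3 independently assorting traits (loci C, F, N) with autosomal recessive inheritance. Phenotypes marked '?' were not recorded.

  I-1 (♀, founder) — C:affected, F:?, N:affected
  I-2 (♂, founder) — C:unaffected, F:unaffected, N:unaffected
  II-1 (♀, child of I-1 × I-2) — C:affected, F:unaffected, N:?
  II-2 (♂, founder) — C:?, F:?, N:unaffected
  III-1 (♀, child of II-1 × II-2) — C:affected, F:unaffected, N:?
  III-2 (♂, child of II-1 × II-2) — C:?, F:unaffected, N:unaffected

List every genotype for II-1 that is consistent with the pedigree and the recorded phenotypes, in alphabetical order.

II-1 ∈ {cc FF Nn, cc FF nn, cc Ff Nn, cc Ff nn}

C/I-1 aff ·: cc
C/I-2 un ·: Cc
C/II-1 aff I-1×I-2: cc
C/II-2 ? ·: Cc|cc
C/III-1 aff II-1×II-2: cc
C/III-2 ? II-1×II-2: Cc|cc
⇒ C over [I-1,I-2,II-1,II-2,III-1,III-2]: 3 consistent
F/I-1 ? ·: FF|Ff|ff
F/I-2 un ·: FF|Ff
F/II-1 un I-1×I-2: FF|Ff
F/II-2 ? ·: FF|Ff|ff
F/III-1 un II-1×II-2: FF|Ff
F/III-2 un II-1×II-2: FF|Ff
⇒ F over [I-1,I-2,II-1,II-2,III-1,III-2]: 69 consistent
N/I-1 aff ·: nn
N/I-2 un ·: NN|Nn
N/II-1 ? I-1×I-2: Nn|nn
N/II-2 un ·: NN|Nn
N/III-1 ? II-1×II-2: NN|Nn|nn
N/III-2 un II-1×II-2: NN|Nn
⇒ N over [I-1,I-2,II-1,II-2,III-1,III-2]: 23 consistent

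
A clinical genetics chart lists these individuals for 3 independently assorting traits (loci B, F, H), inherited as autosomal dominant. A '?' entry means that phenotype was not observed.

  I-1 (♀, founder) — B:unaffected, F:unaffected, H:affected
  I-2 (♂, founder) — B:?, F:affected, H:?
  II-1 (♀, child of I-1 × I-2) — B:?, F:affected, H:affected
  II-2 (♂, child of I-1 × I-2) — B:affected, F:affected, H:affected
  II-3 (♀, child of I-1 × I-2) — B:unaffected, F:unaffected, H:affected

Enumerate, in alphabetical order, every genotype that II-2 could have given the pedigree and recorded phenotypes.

B/I-1 un ·: bb
B/I-2 ? ·: Bb
B/II-1 ? I-1×I-2: bb|Bb
B/II-2 aff I-1×I-2: Bb
B/II-3 un I-1×I-2: bb
⇒ B over [I-1,I-2,II-1,II-2,II-3]: 2 consistent
F/I-1 un ·: ff
F/I-2 aff ·: Ff
F/II-1 aff I-1×I-2: Ff
F/II-2 aff I-1×I-2: Ff
F/II-3 un I-1×I-2: ff
⇒ F over [I-1,I-2,II-1,II-2,II-3]: 1 consistent
H/I-1 aff ·: Hh|HH
H/I-2 ? ·: hh|Hh|HH
H/II-1 aff I-1×I-2: Hh|HH
H/II-2 aff I-1×I-2: Hh|HH
H/II-3 aff I-1×I-2: Hh|HH
⇒ H over [I-1,I-2,II-1,II-2,II-3]: 27 consistent

II-2 ∈ {Bb Ff HH, Bb Ff Hh}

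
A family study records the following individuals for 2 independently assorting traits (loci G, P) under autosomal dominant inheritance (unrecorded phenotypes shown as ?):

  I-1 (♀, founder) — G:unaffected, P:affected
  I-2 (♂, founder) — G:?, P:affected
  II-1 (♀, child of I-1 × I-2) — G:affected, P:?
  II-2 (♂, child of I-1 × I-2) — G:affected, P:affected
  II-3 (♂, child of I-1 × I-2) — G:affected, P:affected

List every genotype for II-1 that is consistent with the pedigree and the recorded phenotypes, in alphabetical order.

II-1 ∈ {Gg PP, Gg Pp, Gg pp}

G/I-1 un ·: gg
G/I-2 ? ·: Gg|GG
G/II-1 aff I-1×I-2: Gg
G/II-2 aff I-1×I-2: Gg
G/II-3 aff I-1×I-2: Gg
⇒ G over [I-1,I-2,II-1,II-2,II-3]: 2 consistent
P/I-1 aff ·: Pp|PP
P/I-2 aff ·: Pp|PP
P/II-1 ? I-1×I-2: pp|Pp|PP
P/II-2 aff I-1×I-2: Pp|PP
P/II-3 aff I-1×I-2: Pp|PP
⇒ P over [I-1,I-2,II-1,II-2,II-3]: 29 consistent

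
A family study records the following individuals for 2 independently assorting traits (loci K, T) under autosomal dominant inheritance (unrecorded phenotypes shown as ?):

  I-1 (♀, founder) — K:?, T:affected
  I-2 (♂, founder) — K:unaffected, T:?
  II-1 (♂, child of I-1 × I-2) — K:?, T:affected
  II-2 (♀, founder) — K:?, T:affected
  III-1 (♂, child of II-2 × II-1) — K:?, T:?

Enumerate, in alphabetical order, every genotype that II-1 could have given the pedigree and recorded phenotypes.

K/I-1 ? ·: kk|Kk|KK
K/I-2 un ·: kk
K/II-1 ? I-1×I-2: kk|Kk
K/II-2 ? ·: kk|Kk|KK
K/III-1 ? II-2×II-1: kk|Kk|KK
⇒ K over [I-1,I-2,II-1,II-2,III-1]: 22 consistent
T/I-1 aff ·: Tt|TT
T/I-2 ? ·: tt|Tt|TT
T/II-1 aff I-1×I-2: Tt|TT
T/II-2 aff ·: Tt|TT
T/III-1 ? II-2×II-1: tt|Tt|TT
⇒ T over [I-1,I-2,II-1,II-2,III-1]: 37 consistent

II-1 ∈ {Kk TT, Kk Tt, kk TT, kk Tt}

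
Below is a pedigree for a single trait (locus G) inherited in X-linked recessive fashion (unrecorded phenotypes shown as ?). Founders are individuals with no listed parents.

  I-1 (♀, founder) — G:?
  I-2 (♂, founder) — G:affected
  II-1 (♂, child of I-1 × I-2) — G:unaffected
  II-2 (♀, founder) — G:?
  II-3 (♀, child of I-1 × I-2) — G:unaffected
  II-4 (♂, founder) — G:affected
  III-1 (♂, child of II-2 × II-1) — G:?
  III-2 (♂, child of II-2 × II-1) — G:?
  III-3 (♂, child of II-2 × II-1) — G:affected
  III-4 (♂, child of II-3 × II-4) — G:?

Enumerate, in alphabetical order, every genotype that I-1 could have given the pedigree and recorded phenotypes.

I-1 ∈ {X^GX^G, X^GX^g}

G/I-1 ? ·: X^GX^G|X^GX^g
G/I-2 aff ·: X^gY
G/II-1 un I-1×I-2: X^GY
G/II-2 ? ·: X^GX^g|X^gX^g
G/II-3 un I-1×I-2: X^GX^g
G/II-4 aff ·: X^gY
G/III-1 ? II-2×II-1: X^GY|X^gY
G/III-2 ? II-2×II-1: X^GY|X^gY
G/III-3 aff II-2×II-1: X^gY
G/III-4 ? II-3×II-4: X^GY|X^gY
⇒ G over [I-1,I-2,II-1,II-2,II-3,II-4,III-1,III-2,III-3,III-4]: 20 consistent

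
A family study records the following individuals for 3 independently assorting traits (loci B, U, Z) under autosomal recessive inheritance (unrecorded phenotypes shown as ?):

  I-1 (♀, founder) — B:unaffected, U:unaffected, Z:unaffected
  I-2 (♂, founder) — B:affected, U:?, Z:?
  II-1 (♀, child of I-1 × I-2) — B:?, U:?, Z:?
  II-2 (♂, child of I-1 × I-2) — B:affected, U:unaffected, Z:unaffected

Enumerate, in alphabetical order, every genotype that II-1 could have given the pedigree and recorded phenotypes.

B/I-1 un ·: Bb
B/I-2 aff ·: bb
B/II-1 ? I-1×I-2: Bb|bb
B/II-2 aff I-1×I-2: bb
⇒ B over [I-1,I-2,II-1,II-2]: 2 consistent
U/I-1 un ·: UU|Uu
U/I-2 ? ·: UU|Uu|uu
U/II-1 ? I-1×I-2: UU|Uu|uu
U/II-2 un I-1×I-2: UU|Uu
⇒ U over [I-1,I-2,II-1,II-2]: 18 consistent
Z/I-1 un ·: ZZ|Zz
Z/I-2 ? ·: ZZ|Zz|zz
Z/II-1 ? I-1×I-2: ZZ|Zz|zz
Z/II-2 un I-1×I-2: ZZ|Zz
⇒ Z over [I-1,I-2,II-1,II-2]: 18 consistent

II-1 ∈ {Bb UU ZZ, Bb UU Zz, Bb UU zz, Bb Uu ZZ, Bb Uu Zz, Bb Uu zz, Bb uu ZZ, Bb uu Zz, Bb uu zz, bb UU ZZ, bb UU Zz, bb UU zz, bb Uu ZZ, bb Uu Zz, bb Uu zz, bb uu ZZ, bb uu Zz, bb uu zz}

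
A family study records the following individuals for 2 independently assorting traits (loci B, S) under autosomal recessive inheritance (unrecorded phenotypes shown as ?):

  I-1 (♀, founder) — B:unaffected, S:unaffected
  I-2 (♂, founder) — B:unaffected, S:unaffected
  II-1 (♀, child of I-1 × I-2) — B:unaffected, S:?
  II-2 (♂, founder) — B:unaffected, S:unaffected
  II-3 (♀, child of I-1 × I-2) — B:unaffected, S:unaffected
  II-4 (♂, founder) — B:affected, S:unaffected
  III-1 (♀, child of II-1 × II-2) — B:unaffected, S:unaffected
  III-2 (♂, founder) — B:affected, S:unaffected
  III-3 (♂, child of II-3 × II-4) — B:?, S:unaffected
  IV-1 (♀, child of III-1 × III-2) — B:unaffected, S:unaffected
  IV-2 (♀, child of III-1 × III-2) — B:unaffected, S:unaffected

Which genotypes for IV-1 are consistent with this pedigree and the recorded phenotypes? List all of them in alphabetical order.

IV-1 ∈ {Bb SS, Bb Ss}

B/I-1 un ·: BB|Bb
B/I-2 un ·: BB|Bb
B/II-1 un I-1×I-2: BB|Bb
B/II-2 un ·: BB|Bb
B/II-3 un I-1×I-2: BB|Bb
B/II-4 aff ·: bb
B/III-1 un II-1×II-2: BB|Bb
B/III-2 aff ·: bb
B/III-3 ? II-3×II-4: Bb|bb
B/IV-1 un III-1×III-2: Bb
B/IV-2 un III-1×III-2: Bb
⇒ B over [I-1,I-2,II-1,II-2,II-3,II-4,III-1,III-2,III-3,IV-1,IV-2]: 66 consistent
S/I-1 un ·: SS|Ss
S/I-2 un ·: SS|Ss
S/II-1 ? I-1×I-2: SS|Ss|ss
S/II-2 un ·: SS|Ss
S/II-3 un I-1×I-2: SS|Ss
S/II-4 un ·: SS|Ss
S/III-1 un II-1×II-2: SS|Ss
S/III-2 un ·: SS|Ss
S/III-3 un II-3×II-4: SS|Ss
S/IV-1 un III-1×III-2: SS|Ss
S/IV-2 un III-1×III-2: SS|Ss
⇒ S over [I-1,I-2,II-1,II-2,II-3,II-4,III-1,III-2,III-3,IV-1,IV-2]: 1090 consistent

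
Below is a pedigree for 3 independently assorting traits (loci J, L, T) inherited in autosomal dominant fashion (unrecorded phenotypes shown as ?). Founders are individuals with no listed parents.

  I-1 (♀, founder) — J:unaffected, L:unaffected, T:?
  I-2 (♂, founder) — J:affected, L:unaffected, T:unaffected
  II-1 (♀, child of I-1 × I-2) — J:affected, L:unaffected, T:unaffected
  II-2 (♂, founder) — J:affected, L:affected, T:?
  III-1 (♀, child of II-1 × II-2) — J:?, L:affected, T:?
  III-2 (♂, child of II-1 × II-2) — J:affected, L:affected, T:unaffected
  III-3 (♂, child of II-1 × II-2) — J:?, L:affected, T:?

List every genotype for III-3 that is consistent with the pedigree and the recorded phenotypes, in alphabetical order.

J/I-1 un ·: jj
J/I-2 aff ·: Jj|JJ
J/II-1 aff I-1×I-2: Jj
J/II-2 aff ·: Jj|JJ
J/III-1 ? II-1×II-2: jj|Jj|JJ
J/III-2 aff II-1×II-2: Jj|JJ
J/III-3 ? II-1×II-2: jj|Jj|JJ
⇒ J over [I-1,I-2,II-1,II-2,III-1,III-2,III-3]: 52 consistent
L/I-1 un ·: ll
L/I-2 un ·: ll
L/II-1 un I-1×I-2: ll
L/II-2 aff ·: Ll|LL
L/III-1 aff II-1×II-2: Ll
L/III-2 aff II-1×II-2: Ll
L/III-3 aff II-1×II-2: Ll
⇒ L over [I-1,I-2,II-1,II-2,III-1,III-2,III-3]: 2 consistent
T/I-1 ? ·: tt|Tt
T/I-2 un ·: tt
T/II-1 un I-1×I-2: tt
T/II-2 ? ·: tt|Tt
T/III-1 ? II-1×II-2: tt|Tt
T/III-2 un II-1×II-2: tt
T/III-3 ? II-1×II-2: tt|Tt
⇒ T over [I-1,I-2,II-1,II-2,III-1,III-2,III-3]: 10 consistent

III-3 ∈ {JJ Ll Tt, JJ Ll tt, Jj Ll Tt, Jj Ll tt, jj Ll Tt, jj Ll tt}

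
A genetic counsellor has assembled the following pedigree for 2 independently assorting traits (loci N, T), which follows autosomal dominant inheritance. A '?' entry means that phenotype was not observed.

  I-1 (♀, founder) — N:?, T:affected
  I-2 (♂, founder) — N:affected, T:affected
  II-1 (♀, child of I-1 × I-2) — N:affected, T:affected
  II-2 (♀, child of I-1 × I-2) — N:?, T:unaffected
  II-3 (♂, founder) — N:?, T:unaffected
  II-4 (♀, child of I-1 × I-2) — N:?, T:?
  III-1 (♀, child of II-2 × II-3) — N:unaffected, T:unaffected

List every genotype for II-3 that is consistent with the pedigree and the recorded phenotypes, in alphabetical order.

II-3 ∈ {Nn tt, nn tt}

N/I-1 ? ·: nn|Nn|NN
N/I-2 aff ·: Nn|NN
N/II-1 aff I-1×I-2: Nn|NN
N/II-2 ? I-1×I-2: nn|Nn
N/II-3 ? ·: nn|Nn
N/II-4 ? I-1×I-2: nn|Nn|NN
N/III-1 un II-2×II-3: nn
⇒ N over [I-1,I-2,II-1,II-2,II-3,II-4,III-1]: 50 consistent
T/I-1 aff ·: Tt
T/I-2 aff ·: Tt
T/II-1 aff I-1×I-2: Tt|TT
T/II-2 un I-1×I-2: tt
T/II-3 un ·: tt
T/II-4 ? I-1×I-2: tt|Tt|TT
T/III-1 un II-2×II-3: tt
⇒ T over [I-1,I-2,II-1,II-2,II-3,II-4,III-1]: 6 consistent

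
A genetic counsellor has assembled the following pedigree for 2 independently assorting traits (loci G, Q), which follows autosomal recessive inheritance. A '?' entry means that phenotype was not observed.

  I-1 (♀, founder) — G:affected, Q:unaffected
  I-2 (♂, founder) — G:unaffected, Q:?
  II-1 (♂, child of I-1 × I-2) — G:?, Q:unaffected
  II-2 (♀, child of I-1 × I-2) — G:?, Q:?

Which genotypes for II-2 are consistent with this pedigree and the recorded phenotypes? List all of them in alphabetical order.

II-2 ∈ {Gg QQ, Gg Qq, Gg qq, gg QQ, gg Qq, gg qq}

G/I-1 aff ·: gg
G/I-2 un ·: GG|Gg
G/II-1 ? I-1×I-2: Gg|gg
G/II-2 ? I-1×I-2: Gg|gg
⇒ G over [I-1,I-2,II-1,II-2]: 5 consistent
Q/I-1 un ·: QQ|Qq
Q/I-2 ? ·: QQ|Qq|qq
Q/II-1 un I-1×I-2: QQ|Qq
Q/II-2 ? I-1×I-2: QQ|Qq|qq
⇒ Q over [I-1,I-2,II-1,II-2]: 18 consistent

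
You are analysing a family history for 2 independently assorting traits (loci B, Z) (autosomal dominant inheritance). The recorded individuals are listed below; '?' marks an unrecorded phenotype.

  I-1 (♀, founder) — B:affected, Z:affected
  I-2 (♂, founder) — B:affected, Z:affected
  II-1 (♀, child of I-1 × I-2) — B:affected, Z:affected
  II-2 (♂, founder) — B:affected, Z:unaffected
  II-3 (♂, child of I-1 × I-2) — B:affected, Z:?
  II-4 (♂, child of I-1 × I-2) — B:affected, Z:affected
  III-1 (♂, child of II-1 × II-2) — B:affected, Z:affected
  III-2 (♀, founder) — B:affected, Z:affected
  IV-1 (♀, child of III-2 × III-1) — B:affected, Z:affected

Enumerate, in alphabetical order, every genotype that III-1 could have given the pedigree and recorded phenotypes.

III-1 ∈ {BB Zz, Bb Zz}

B/I-1 aff ·: Bb|BB
B/I-2 aff ·: Bb|BB
B/II-1 aff I-1×I-2: Bb|BB
B/II-2 aff ·: Bb|BB
B/II-3 aff I-1×I-2: Bb|BB
B/II-4 aff I-1×I-2: Bb|BB
B/III-1 aff II-1×II-2: Bb|BB
B/III-2 aff ·: Bb|BB
B/IV-1 aff III-2×III-1: Bb|BB
⇒ B over [I-1,I-2,II-1,II-2,II-3,II-4,III-1,III-2,IV-1]: 298 consistent
Z/I-1 aff ·: Zz|ZZ
Z/I-2 aff ·: Zz|ZZ
Z/II-1 aff I-1×I-2: Zz|ZZ
Z/II-2 un ·: zz
Z/II-3 ? I-1×I-2: zz|Zz|ZZ
Z/II-4 aff I-1×I-2: Zz|ZZ
Z/III-1 aff II-1×II-2: Zz
Z/III-2 aff ·: Zz|ZZ
Z/IV-1 aff III-2×III-1: Zz|ZZ
⇒ Z over [I-1,I-2,II-1,II-2,II-3,II-4,III-1,III-2,IV-1]: 116 consistent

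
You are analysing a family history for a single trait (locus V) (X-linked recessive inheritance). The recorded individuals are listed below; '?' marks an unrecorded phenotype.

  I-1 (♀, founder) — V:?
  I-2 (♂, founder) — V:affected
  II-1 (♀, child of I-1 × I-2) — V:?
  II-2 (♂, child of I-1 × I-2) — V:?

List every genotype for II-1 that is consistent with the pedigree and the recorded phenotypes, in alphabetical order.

V/I-1 ? ·: X^VX^V|X^VX^v|X^vX^v
V/I-2 aff ·: X^vY
V/II-1 ? I-1×I-2: X^VX^v|X^vX^v
V/II-2 ? I-1×I-2: X^VY|X^vY
⇒ V over [I-1,I-2,II-1,II-2]: 6 consistent

II-1 ∈ {X^VX^v, X^vX^v}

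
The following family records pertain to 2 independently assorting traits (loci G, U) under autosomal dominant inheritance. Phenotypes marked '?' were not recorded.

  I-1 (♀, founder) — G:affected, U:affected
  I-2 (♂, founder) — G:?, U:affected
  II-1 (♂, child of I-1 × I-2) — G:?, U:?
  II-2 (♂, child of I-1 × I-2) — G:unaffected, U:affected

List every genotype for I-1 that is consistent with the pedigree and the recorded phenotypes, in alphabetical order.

G/I-1 aff ·: Gg
G/I-2 ? ·: gg|Gg
G/II-1 ? I-1×I-2: gg|Gg|GG
G/II-2 un I-1×I-2: gg
⇒ G over [I-1,I-2,II-1,II-2]: 5 consistent
U/I-1 aff ·: Uu|UU
U/I-2 aff ·: Uu|UU
U/II-1 ? I-1×I-2: uu|Uu|UU
U/II-2 aff I-1×I-2: Uu|UU
⇒ U over [I-1,I-2,II-1,II-2]: 15 consistent

I-1 ∈ {Gg UU, Gg Uu}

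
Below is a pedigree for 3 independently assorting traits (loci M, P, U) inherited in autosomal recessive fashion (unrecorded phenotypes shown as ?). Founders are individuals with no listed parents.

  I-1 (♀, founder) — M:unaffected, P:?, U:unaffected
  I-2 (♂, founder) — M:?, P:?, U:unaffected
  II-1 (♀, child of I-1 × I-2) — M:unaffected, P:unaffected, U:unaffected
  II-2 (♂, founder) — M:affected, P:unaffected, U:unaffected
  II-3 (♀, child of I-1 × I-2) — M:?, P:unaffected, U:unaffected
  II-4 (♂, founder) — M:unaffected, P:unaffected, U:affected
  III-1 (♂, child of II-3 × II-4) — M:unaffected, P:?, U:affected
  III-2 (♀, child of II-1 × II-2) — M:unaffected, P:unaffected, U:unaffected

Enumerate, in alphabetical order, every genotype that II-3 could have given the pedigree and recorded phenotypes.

II-3 ∈ {MM PP Uu, MM Pp Uu, Mm PP Uu, Mm Pp Uu, mm PP Uu, mm Pp Uu}

M/I-1 un ·: MM|Mm
M/I-2 ? ·: MM|Mm|mm
M/II-1 un I-1×I-2: MM|Mm
M/II-2 aff ·: mm
M/II-3 ? I-1×I-2: MM|Mm|mm
M/II-4 un ·: MM|Mm
M/III-1 un II-3×II-4: MM|Mm
M/III-2 un II-1×II-2: Mm
⇒ M over [I-1,I-2,II-1,II-2,II-3,II-4,III-1,III-2]: 59 consistent
P/I-1 ? ·: PP|Pp|pp
P/I-2 ? ·: PP|Pp|pp
P/II-1 un I-1×I-2: PP|Pp
P/II-2 un ·: PP|Pp
P/II-3 un I-1×I-2: PP|Pp
P/II-4 un ·: PP|Pp
P/III-1 ? II-3×II-4: PP|Pp|pp
P/III-2 un II-1×II-2: PP|Pp
⇒ P over [I-1,I-2,II-1,II-2,II-3,II-4,III-1,III-2]: 257 consistent
U/I-1 un ·: UU|Uu
U/I-2 un ·: UU|Uu
U/II-1 un I-1×I-2: UU|Uu
U/II-2 un ·: UU|Uu
U/II-3 un I-1×I-2: Uu
U/II-4 aff ·: uu
U/III-1 aff II-3×II-4: uu
U/III-2 un II-1×II-2: UU|Uu
⇒ U over [I-1,I-2,II-1,II-2,II-3,II-4,III-1,III-2]: 21 consistent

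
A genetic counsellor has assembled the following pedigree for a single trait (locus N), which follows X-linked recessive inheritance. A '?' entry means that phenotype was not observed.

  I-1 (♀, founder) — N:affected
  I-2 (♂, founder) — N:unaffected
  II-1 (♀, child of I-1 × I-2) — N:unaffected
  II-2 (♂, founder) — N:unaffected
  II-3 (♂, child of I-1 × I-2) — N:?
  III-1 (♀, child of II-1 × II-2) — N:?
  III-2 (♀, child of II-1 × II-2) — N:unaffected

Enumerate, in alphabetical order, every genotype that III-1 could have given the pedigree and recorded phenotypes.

N/I-1 aff ·: X^nX^n
N/I-2 un ·: X^NY
N/II-1 un I-1×I-2: X^NX^n
N/II-2 un ·: X^NY
N/II-3 ? I-1×I-2: X^nY
N/III-1 ? II-1×II-2: X^NX^N|X^NX^n
N/III-2 un II-1×II-2: X^NX^N|X^NX^n
⇒ N over [I-1,I-2,II-1,II-2,II-3,III-1,III-2]: 4 consistent

III-1 ∈ {X^NX^N, X^NX^n}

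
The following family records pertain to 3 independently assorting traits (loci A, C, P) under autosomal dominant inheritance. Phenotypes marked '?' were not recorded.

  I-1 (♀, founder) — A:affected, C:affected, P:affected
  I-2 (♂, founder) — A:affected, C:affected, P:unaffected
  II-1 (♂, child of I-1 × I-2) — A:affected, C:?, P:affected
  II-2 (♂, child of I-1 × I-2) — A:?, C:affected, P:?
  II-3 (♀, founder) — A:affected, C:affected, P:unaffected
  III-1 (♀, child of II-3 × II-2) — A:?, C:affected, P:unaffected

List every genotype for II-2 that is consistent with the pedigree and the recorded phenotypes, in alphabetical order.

II-2 ∈ {AA CC Pp, AA CC pp, AA Cc Pp, AA Cc pp, Aa CC Pp, Aa CC pp, Aa Cc Pp, Aa Cc pp, aa CC Pp, aa CC pp, aa Cc Pp, aa Cc pp}

A/I-1 aff ·: Aa|AA
A/I-2 aff ·: Aa|AA
A/II-1 aff I-1×I-2: Aa|AA
A/II-2 ? I-1×I-2: aa|Aa|AA
A/II-3 aff ·: Aa|AA
A/III-1 ? II-3×II-2: aa|Aa|AA
⇒ A over [I-1,I-2,II-1,II-2,II-3,III-1]: 57 consistent
C/I-1 aff ·: Cc|CC
C/I-2 aff ·: Cc|CC
C/II-1 ? I-1×I-2: cc|Cc|CC
C/II-2 aff I-1×I-2: Cc|CC
C/II-3 aff ·: Cc|CC
C/III-1 aff II-3×II-2: Cc|CC
⇒ C over [I-1,I-2,II-1,II-2,II-3,III-1]: 52 consistent
P/I-1 aff ·: Pp|PP
P/I-2 un ·: pp
P/II-1 aff I-1×I-2: Pp
P/II-2 ? I-1×I-2: pp|Pp
P/II-3 un ·: pp
P/III-1 un II-3×II-2: pp
⇒ P over [I-1,I-2,II-1,II-2,II-3,III-1]: 3 consistent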